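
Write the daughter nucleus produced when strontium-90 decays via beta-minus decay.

Beta-minus decay: mass number changes by +0, atomic number by +1.
A: 90 = 90; Z: 38 + 1 = 39.
Z = 39 is yttrium, so the daughter is yttrium-90.

Y-90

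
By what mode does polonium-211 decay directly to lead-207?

alpha decay

ΔA = 207 − 211 = -4; ΔZ = 82 − 84 = -2.
A drops by 4 and Z drops by 2 — the signature of alpha emission.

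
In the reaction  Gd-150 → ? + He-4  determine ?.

Sm-146

Conserve mass number: 150 = A + 4, so A = 146.
Conserve atomic number: 64 = Z + 2, so Z = 62.
Z = 62 is samarium, so the species is Sm-146.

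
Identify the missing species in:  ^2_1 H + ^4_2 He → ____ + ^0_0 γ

Li-6

Conserve mass number: 2 + 4 = A + 0, so A = 6.
Conserve atomic number: 1 + 2 = Z + 0, so Z = 3.
Z = 3 is lithium, so the species is ^6_3 Li.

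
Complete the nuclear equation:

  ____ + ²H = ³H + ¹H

deuteron

Conserve mass number: A + 2 = 3 + 1, so A = 2.
Conserve atomic number: Z + 1 = 1 + 1, so Z = 1.
A = 2 and Z = 1 is ²H — a deuteron.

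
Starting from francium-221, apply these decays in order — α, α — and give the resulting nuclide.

Start: (A, Z) = (221, 87).
After α: (217, 85).
After α: (213, 83).
Z = 83 is bismuth.

Bi-213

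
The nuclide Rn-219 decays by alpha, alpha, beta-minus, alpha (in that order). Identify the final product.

Tl-207

Start: (A, Z) = (219, 86).
After α: (215, 84).
After α: (211, 82).
After β⁻: (211, 83).
After α: (207, 81).
Z = 81 is thallium.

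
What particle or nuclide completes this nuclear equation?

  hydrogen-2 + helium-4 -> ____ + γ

Li-6

Conserve mass number: 2 + 4 = A + 0, so A = 6.
Conserve atomic number: 1 + 2 = Z + 0, so Z = 3.
Z = 3 is lithium, so the species is lithium-6.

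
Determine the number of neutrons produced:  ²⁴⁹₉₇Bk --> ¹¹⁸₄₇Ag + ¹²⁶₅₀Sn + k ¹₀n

Conserve mass number: 249 = 118 + 126 + k, so k = 249 − 244 = 5.
Check atomic number: 97 = 47 + 50 + 0 = 97. ✓

5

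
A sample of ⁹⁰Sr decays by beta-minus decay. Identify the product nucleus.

Beta-minus decay: mass number changes by +0, atomic number by +1.
A: 90 = 90; Z: 38 + 1 = 39.
Z = 39 is yttrium, so the daughter is ⁹⁰Y.

Y-90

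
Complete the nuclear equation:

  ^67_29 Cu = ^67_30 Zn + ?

Conserve mass number: 67 = 67 + A, so A = 0.
Conserve atomic number: 29 = 30 + Z, so Z = -1.
A = 0 and Z = -1 is ^0_-1 e — a beta-minus particle.

beta-minus particle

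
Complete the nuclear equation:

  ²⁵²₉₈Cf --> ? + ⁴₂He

Cm-248

Conserve mass number: 252 = A + 4, so A = 248.
Conserve atomic number: 98 = Z + 2, so Z = 96.
Z = 96 is curium, so the species is ²⁴⁸₉₆Cm.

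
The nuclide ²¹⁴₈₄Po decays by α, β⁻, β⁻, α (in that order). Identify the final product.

Pb-206

Start: (A, Z) = (214, 84).
After α: (210, 82).
After β⁻: (210, 83).
After β⁻: (210, 84).
After α: (206, 82).
Z = 82 is lead.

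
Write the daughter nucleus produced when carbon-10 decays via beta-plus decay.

Beta-plus decay: mass number changes by +0, atomic number by -1.
A: 10 = 10; Z: 6 − 1 = 5.
Z = 5 is boron, so the daughter is boron-10.

B-10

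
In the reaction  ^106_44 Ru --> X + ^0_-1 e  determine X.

Rh-106

Conserve mass number: 106 = A + 0, so A = 106.
Conserve atomic number: 44 = Z − 1, so Z = 45.
Z = 45 is rhodium, so the species is ^106_45 Rh.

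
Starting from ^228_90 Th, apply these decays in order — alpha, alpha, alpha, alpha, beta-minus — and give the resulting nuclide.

Start: (A, Z) = (228, 90).
After α: (224, 88).
After α: (220, 86).
After α: (216, 84).
After α: (212, 82).
After β⁻: (212, 83).
Z = 83 is bismuth.

Bi-212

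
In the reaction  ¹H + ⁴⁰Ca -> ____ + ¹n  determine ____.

Conserve mass number: 1 + 40 = A + 1, so A = 40.
Conserve atomic number: 1 + 20 = Z + 0, so Z = 21.
Z = 21 is scandium, so the species is ⁴⁰Sc.

Sc-40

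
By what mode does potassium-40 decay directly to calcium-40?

beta-minus decay

ΔA = 40 − 40 = 0; ΔZ = 20 − 19 = +1.
A is unchanged and Z rises by 1 — a neutron has become a proton (β⁻ decay).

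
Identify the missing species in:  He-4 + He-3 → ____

Conserve mass number: 4 + 3 = A, so A = 7.
Conserve atomic number: 2 + 2 = Z, so Z = 4.
Z = 4 is beryllium, so the species is Be-7.

Be-7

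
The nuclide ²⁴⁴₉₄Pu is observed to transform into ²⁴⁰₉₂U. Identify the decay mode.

ΔA = 240 − 244 = -4; ΔZ = 92 − 94 = -2.
A drops by 4 and Z drops by 2 — the signature of alpha emission.

alpha decay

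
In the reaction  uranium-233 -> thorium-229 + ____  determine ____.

alpha particle

Conserve mass number: 233 = 229 + A, so A = 4.
Conserve atomic number: 92 = 90 + Z, so Z = 2.
A = 4 and Z = 2 is helium-4 — an alpha particle.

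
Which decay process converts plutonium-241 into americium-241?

beta-minus decay

ΔA = 241 − 241 = 0; ΔZ = 95 − 94 = +1.
A is unchanged and Z rises by 1 — a neutron has become a proton (β⁻ decay).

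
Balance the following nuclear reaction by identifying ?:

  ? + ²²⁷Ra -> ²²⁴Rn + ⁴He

Conserve mass number: A + 227 = 224 + 4, so A = 1.
Conserve atomic number: Z + 88 = 86 + 2, so Z = 0.
A = 1 and Z = 0 is ¹n — a neutron.

neutron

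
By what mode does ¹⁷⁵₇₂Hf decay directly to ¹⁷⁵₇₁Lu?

beta-plus decay or electron capture

ΔA = 175 − 175 = 0; ΔZ = 71 − 72 = -1.
A is unchanged and Z drops by 1 — a proton has become a neutron (β⁺ emission or electron capture).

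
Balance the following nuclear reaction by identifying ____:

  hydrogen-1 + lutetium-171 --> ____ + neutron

Conserve mass number: 1 + 171 = A + 1, so A = 171.
Conserve atomic number: 1 + 71 = Z + 0, so Z = 72.
Z = 72 is hafnium, so the species is hafnium-171.

Hf-171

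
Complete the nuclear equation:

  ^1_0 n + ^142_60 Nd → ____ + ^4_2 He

Ce-139

Conserve mass number: 1 + 142 = A + 4, so A = 139.
Conserve atomic number: 0 + 60 = Z + 2, so Z = 58.
Z = 58 is cerium, so the species is ^139_58 Ce.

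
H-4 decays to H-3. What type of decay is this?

neutron emission

ΔA = 3 − 4 = -1; ΔZ = 1 − 1 = +0.
A drops by 1 with Z unchanged — a neutron was emitted.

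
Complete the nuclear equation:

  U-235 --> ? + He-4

Th-231

Conserve mass number: 235 = A + 4, so A = 231.
Conserve atomic number: 92 = Z + 2, so Z = 90.
Z = 90 is thorium, so the species is Th-231.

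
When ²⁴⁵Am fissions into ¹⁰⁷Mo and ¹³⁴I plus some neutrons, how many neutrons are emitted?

Conserve mass number: 245 = 107 + 134 + k, so k = 245 − 241 = 4.
Check atomic number: 95 = 42 + 53 + 0 = 95. ✓

4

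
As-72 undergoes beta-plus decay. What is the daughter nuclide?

Beta-plus decay: mass number changes by +0, atomic number by -1.
A: 72 = 72; Z: 33 − 1 = 32.
Z = 32 is germanium, so the daughter is Ge-72.

Ge-72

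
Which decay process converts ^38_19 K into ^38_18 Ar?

beta-plus decay or electron capture

ΔA = 38 − 38 = 0; ΔZ = 18 − 19 = -1.
A is unchanged and Z drops by 1 — a proton has become a neutron (β⁺ emission or electron capture).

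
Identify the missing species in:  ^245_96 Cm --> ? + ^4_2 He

Pu-241

Conserve mass number: 245 = A + 4, so A = 241.
Conserve atomic number: 96 = Z + 2, so Z = 94.
Z = 94 is plutonium, so the species is ^241_94 Pu.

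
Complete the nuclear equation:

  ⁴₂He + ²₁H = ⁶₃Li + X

gamma ray

Conserve mass number: 4 + 2 = 6 + A, so A = 0.
Conserve atomic number: 2 + 1 = 3 + Z, so Z = 0.
A = 0 and Z = 0 is ⁰₀γ — a gamma ray.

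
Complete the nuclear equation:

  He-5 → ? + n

He-4

Conserve mass number: 5 = A + 1, so A = 4.
Conserve atomic number: 2 = Z + 0, so Z = 2.
A = 4 and Z = 2 is He-4 — an alpha particle.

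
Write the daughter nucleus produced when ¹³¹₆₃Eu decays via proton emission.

Sm-130

Proton emission: mass number changes by -1, atomic number by -1.
A: 131 − 1 = 130; Z: 63 − 1 = 62.
Z = 62 is samarium, so the daughter is ¹³⁰₆₂Sm.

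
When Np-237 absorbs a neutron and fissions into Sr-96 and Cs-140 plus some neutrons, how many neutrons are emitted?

Conserve mass number: 238 = 96 + 140 + k, so k = 238 − 236 = 2.
Check atomic number: 93 = 38 + 55 + 0 = 93. ✓

2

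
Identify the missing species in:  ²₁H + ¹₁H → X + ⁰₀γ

He-3

Conserve mass number: 2 + 1 = A + 0, so A = 3.
Conserve atomic number: 1 + 1 = Z + 0, so Z = 2.
Z = 2 is helium, so the species is ³₂He.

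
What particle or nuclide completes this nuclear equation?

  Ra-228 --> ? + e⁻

Conserve mass number: 228 = A + 0, so A = 228.
Conserve atomic number: 88 = Z − 1, so Z = 89.
Z = 89 is actinium, so the species is Ac-228.

Ac-228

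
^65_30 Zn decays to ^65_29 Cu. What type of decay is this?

beta-plus decay or electron capture

ΔA = 65 − 65 = 0; ΔZ = 29 − 30 = -1.
A is unchanged and Z drops by 1 — a proton has become a neutron (β⁺ emission or electron capture).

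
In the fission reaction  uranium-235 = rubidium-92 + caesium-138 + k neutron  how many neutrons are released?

5

Conserve mass number: 235 = 92 + 138 + k, so k = 235 − 230 = 5.
Check atomic number: 92 = 37 + 55 + 0 = 92. ✓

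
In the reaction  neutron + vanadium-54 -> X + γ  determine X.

Conserve mass number: 1 + 54 = A + 0, so A = 55.
Conserve atomic number: 0 + 23 = Z + 0, so Z = 23.
Z = 23 is vanadium, so the species is vanadium-55.

V-55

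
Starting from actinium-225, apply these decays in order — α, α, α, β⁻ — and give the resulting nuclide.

Po-213

Start: (A, Z) = (225, 89).
After α: (221, 87).
After α: (217, 85).
After α: (213, 83).
After β⁻: (213, 84).
Z = 84 is polonium.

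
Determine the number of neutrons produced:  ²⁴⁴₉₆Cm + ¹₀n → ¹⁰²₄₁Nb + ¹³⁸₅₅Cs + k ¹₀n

5

Conserve mass number: 245 = 102 + 138 + k, so k = 245 − 240 = 5.
Check atomic number: 96 = 41 + 55 + 0 = 96. ✓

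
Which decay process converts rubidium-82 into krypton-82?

ΔA = 82 − 82 = 0; ΔZ = 36 − 37 = -1.
A is unchanged and Z drops by 1 — a proton has become a neutron (β⁺ emission or electron capture).

beta-plus decay or electron capture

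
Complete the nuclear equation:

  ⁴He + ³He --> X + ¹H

Li-6

Conserve mass number: 4 + 3 = A + 1, so A = 6.
Conserve atomic number: 2 + 2 = Z + 1, so Z = 3.
Z = 3 is lithium, so the species is ⁶Li.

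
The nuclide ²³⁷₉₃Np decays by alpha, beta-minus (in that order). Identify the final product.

U-233

Start: (A, Z) = (237, 93).
After α: (233, 91).
After β⁻: (233, 92).
Z = 92 is uranium.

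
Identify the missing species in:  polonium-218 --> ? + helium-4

Pb-214

Conserve mass number: 218 = A + 4, so A = 214.
Conserve atomic number: 84 = Z + 2, so Z = 82.
Z = 82 is lead, so the species is lead-214.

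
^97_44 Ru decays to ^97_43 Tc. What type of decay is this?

beta-plus decay or electron capture

ΔA = 97 − 97 = 0; ΔZ = 43 − 44 = -1.
A is unchanged and Z drops by 1 — a proton has become a neutron (β⁺ emission or electron capture).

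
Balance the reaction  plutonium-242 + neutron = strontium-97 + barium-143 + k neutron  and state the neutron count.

Conserve mass number: 243 = 97 + 143 + k, so k = 243 − 240 = 3.
Check atomic number: 94 = 38 + 56 + 0 = 94. ✓

3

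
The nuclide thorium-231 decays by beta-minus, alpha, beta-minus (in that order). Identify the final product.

Th-227

Start: (A, Z) = (231, 90).
After β⁻: (231, 91).
After α: (227, 89).
After β⁻: (227, 90).
Z = 90 is thorium.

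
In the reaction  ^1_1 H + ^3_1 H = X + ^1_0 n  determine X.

Conserve mass number: 1 + 3 = A + 1, so A = 3.
Conserve atomic number: 1 + 1 = Z + 0, so Z = 2.
Z = 2 is helium, so the species is ^3_2 He.

He-3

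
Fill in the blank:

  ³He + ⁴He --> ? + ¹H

Li-6

Conserve mass number: 3 + 4 = A + 1, so A = 6.
Conserve atomic number: 2 + 2 = Z + 1, so Z = 3.
Z = 3 is lithium, so the species is ⁶Li.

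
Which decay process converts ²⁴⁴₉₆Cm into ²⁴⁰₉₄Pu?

alpha decay

ΔA = 240 − 244 = -4; ΔZ = 94 − 96 = -2.
A drops by 4 and Z drops by 2 — the signature of alpha emission.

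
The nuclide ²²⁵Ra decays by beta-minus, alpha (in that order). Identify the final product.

Start: (A, Z) = (225, 88).
After β⁻: (225, 89).
After α: (221, 87).
Z = 87 is francium.

Fr-221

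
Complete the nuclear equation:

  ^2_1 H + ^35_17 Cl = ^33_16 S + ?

alpha particle

Conserve mass number: 2 + 35 = 33 + A, so A = 4.
Conserve atomic number: 1 + 17 = 16 + Z, so Z = 2.
A = 4 and Z = 2 is ^4_2 He — an alpha particle.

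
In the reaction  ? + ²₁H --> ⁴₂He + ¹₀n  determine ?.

triton

Conserve mass number: A + 2 = 4 + 1, so A = 3.
Conserve atomic number: Z + 1 = 2 + 0, so Z = 1.
A = 3 and Z = 1 is ³₁H — a triton.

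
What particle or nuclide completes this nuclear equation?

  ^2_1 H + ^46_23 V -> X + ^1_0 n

Cr-47

Conserve mass number: 2 + 46 = A + 1, so A = 47.
Conserve atomic number: 1 + 23 = Z + 0, so Z = 24.
Z = 24 is chromium, so the species is ^47_24 Cr.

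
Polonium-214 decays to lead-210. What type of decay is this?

ΔA = 210 − 214 = -4; ΔZ = 82 − 84 = -2.
A drops by 4 and Z drops by 2 — the signature of alpha emission.

alpha decay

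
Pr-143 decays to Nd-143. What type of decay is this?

beta-minus decay

ΔA = 143 − 143 = 0; ΔZ = 60 − 59 = +1.
A is unchanged and Z rises by 1 — a neutron has become a proton (β⁻ decay).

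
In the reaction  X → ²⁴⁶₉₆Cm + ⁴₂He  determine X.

Cf-250

Conserve mass number: A = 246 + 4, so A = 250.
Conserve atomic number: Z = 96 + 2, so Z = 98.
Z = 98 is californium, so the species is ²⁵⁰₉₈Cf.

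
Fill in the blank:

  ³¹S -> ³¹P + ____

Conserve mass number: 31 = 31 + A, so A = 0.
Conserve atomic number: 16 = 15 + Z, so Z = 1.
A = 0 and Z = 1 is e⁺ — a positron.

positron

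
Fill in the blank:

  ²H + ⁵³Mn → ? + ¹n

Conserve mass number: 2 + 53 = A + 1, so A = 54.
Conserve atomic number: 1 + 25 = Z + 0, so Z = 26.
Z = 26 is iron, so the species is ⁵⁴Fe.

Fe-54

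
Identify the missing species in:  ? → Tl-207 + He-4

Conserve mass number: A = 207 + 4, so A = 211.
Conserve atomic number: Z = 81 + 2, so Z = 83.
Z = 83 is bismuth, so the species is Bi-211.

Bi-211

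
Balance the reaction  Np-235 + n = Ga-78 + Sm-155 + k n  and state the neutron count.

3

Conserve mass number: 236 = 78 + 155 + k, so k = 236 − 233 = 3.
Check atomic number: 93 = 31 + 62 + 0 = 93. ✓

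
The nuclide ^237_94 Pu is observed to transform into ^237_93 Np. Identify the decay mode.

beta-plus decay or electron capture

ΔA = 237 − 237 = 0; ΔZ = 93 − 94 = -1.
A is unchanged and Z drops by 1 — a proton has become a neutron (β⁺ emission or electron capture).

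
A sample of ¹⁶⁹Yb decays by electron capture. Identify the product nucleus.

Tm-169

Electron capture: mass number changes by +0, atomic number by -1.
A: 169 = 169; Z: 70 − 1 = 69.
Z = 69 is thulium, so the daughter is ¹⁶⁹Tm.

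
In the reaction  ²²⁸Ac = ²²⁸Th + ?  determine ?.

Conserve mass number: 228 = 228 + A, so A = 0.
Conserve atomic number: 89 = 90 + Z, so Z = -1.
A = 0 and Z = -1 is e⁻ — a beta-minus particle.

beta-minus particle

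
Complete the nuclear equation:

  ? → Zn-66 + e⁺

Conserve mass number: A = 66 + 0, so A = 66.
Conserve atomic number: Z = 30 + 1, so Z = 31.
Z = 31 is gallium, so the species is Ga-66.

Ga-66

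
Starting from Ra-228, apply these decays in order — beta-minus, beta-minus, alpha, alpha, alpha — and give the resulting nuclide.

Start: (A, Z) = (228, 88).
After β⁻: (228, 89).
After β⁻: (228, 90).
After α: (224, 88).
After α: (220, 86).
After α: (216, 84).
Z = 84 is polonium.

Po-216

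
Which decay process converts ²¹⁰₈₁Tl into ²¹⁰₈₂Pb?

ΔA = 210 − 210 = 0; ΔZ = 82 − 81 = +1.
A is unchanged and Z rises by 1 — a neutron has become a proton (β⁻ decay).

beta-minus decay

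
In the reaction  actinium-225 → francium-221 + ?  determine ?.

Conserve mass number: 225 = 221 + A, so A = 4.
Conserve atomic number: 89 = 87 + Z, so Z = 2.
A = 4 and Z = 2 is helium-4 — an alpha particle.

alpha particle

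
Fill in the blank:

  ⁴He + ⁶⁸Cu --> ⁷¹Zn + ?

Conserve mass number: 4 + 68 = 71 + A, so A = 1.
Conserve atomic number: 2 + 29 = 30 + Z, so Z = 1.
A = 1 and Z = 1 is ¹H — a proton.

proton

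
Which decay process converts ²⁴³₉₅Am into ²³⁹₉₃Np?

alpha decay

ΔA = 239 − 243 = -4; ΔZ = 93 − 95 = -2.
A drops by 4 and Z drops by 2 — the signature of alpha emission.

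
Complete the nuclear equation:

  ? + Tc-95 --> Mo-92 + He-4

Conserve mass number: A + 95 = 92 + 4, so A = 1.
Conserve atomic number: Z + 43 = 42 + 2, so Z = 1.
A = 1 and Z = 1 is H-1 — a proton.

proton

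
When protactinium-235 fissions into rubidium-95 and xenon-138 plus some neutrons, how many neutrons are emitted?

Conserve mass number: 235 = 95 + 138 + k, so k = 235 − 233 = 2.
Check atomic number: 91 = 37 + 54 + 0 = 91. ✓

2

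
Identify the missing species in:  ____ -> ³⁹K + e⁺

Conserve mass number: A = 39 + 0, so A = 39.
Conserve atomic number: Z = 19 + 1, so Z = 20.
Z = 20 is calcium, so the species is ³⁹Ca.

Ca-39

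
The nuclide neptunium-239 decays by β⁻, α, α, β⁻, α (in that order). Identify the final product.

Start: (A, Z) = (239, 93).
After β⁻: (239, 94).
After α: (235, 92).
After α: (231, 90).
After β⁻: (231, 91).
After α: (227, 89).
Z = 89 is actinium.

Ac-227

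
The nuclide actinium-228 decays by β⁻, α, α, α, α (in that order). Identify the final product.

Start: (A, Z) = (228, 89).
After β⁻: (228, 90).
After α: (224, 88).
After α: (220, 86).
After α: (216, 84).
After α: (212, 82).
Z = 82 is lead.

Pb-212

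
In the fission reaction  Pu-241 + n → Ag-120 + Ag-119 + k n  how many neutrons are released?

3

Conserve mass number: 242 = 120 + 119 + k, so k = 242 − 239 = 3.
Check atomic number: 94 = 47 + 47 + 0 = 94. ✓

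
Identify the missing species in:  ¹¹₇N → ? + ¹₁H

C-10

Conserve mass number: 11 = A + 1, so A = 10.
Conserve atomic number: 7 = Z + 1, so Z = 6.
Z = 6 is carbon, so the species is ¹⁰₆C.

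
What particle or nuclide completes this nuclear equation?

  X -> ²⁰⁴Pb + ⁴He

Conserve mass number: A = 204 + 4, so A = 208.
Conserve atomic number: Z = 82 + 2, so Z = 84.
Z = 84 is polonium, so the species is ²⁰⁸Po.

Po-208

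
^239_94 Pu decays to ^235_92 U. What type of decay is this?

ΔA = 235 − 239 = -4; ΔZ = 92 − 94 = -2.
A drops by 4 and Z drops by 2 — the signature of alpha emission.

alpha decay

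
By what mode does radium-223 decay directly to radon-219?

ΔA = 219 − 223 = -4; ΔZ = 86 − 88 = -2.
A drops by 4 and Z drops by 2 — the signature of alpha emission.

alpha decay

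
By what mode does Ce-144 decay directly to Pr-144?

ΔA = 144 − 144 = 0; ΔZ = 59 − 58 = +1.
A is unchanged and Z rises by 1 — a neutron has become a proton (β⁻ decay).

beta-minus decay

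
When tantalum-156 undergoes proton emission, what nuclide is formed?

Hf-155

Proton emission: mass number changes by -1, atomic number by -1.
A: 156 − 1 = 155; Z: 73 − 1 = 72.
Z = 72 is hafnium, so the daughter is hafnium-155.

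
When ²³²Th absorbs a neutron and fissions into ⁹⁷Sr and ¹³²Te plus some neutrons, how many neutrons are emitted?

4

Conserve mass number: 233 = 97 + 132 + k, so k = 233 − 229 = 4.
Check atomic number: 90 = 38 + 52 + 0 = 90. ✓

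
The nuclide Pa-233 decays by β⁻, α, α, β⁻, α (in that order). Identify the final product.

Fr-221

Start: (A, Z) = (233, 91).
After β⁻: (233, 92).
After α: (229, 90).
After α: (225, 88).
After β⁻: (225, 89).
After α: (221, 87).
Z = 87 is francium.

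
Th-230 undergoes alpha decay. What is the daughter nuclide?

Ra-226

Alpha decay: mass number changes by -4, atomic number by -2.
A: 230 − 4 = 226; Z: 90 − 2 = 88.
Z = 88 is radium, so the daughter is Ra-226.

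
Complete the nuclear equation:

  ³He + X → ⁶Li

Conserve mass number: 3 + A = 6, so A = 3.
Conserve atomic number: 2 + Z = 3, so Z = 1.
A = 3 and Z = 1 is ³H — a triton.

triton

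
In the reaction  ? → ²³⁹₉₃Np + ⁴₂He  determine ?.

Am-243

Conserve mass number: A = 239 + 4, so A = 243.
Conserve atomic number: Z = 93 + 2, so Z = 95.
Z = 95 is americium, so the species is ²⁴³₉₅Am.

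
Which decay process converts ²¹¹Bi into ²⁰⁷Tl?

ΔA = 207 − 211 = -4; ΔZ = 81 − 83 = -2.
A drops by 4 and Z drops by 2 — the signature of alpha emission.

alpha decay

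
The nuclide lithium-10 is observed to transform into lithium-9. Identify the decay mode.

ΔA = 9 − 10 = -1; ΔZ = 3 − 3 = +0.
A drops by 1 with Z unchanged — a neutron was emitted.

neutron emission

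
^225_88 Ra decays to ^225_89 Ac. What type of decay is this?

beta-minus decay

ΔA = 225 − 225 = 0; ΔZ = 89 − 88 = +1.
A is unchanged and Z rises by 1 — a neutron has become a proton (β⁻ decay).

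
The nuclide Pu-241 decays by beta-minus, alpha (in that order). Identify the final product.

Np-237

Start: (A, Z) = (241, 94).
After β⁻: (241, 95).
After α: (237, 93).
Z = 93 is neptunium.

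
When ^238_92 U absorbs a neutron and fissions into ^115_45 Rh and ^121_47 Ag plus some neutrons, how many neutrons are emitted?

3

Conserve mass number: 239 = 115 + 121 + k, so k = 239 − 236 = 3.
Check atomic number: 92 = 45 + 47 + 0 = 92. ✓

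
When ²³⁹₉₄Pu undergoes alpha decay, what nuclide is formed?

Alpha decay: mass number changes by -4, atomic number by -2.
A: 239 − 4 = 235; Z: 94 − 2 = 92.
Z = 92 is uranium, so the daughter is ²³⁵₉₂U.

U-235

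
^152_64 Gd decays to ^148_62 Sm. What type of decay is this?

ΔA = 148 − 152 = -4; ΔZ = 62 − 64 = -2.
A drops by 4 and Z drops by 2 — the signature of alpha emission.

alpha decay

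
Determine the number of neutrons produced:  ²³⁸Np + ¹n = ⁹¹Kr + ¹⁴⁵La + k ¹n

3

Conserve mass number: 239 = 91 + 145 + k, so k = 239 − 236 = 3.
Check atomic number: 93 = 36 + 57 + 0 = 93. ✓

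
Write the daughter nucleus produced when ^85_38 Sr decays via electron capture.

Rb-85

Electron capture: mass number changes by +0, atomic number by -1.
A: 85 = 85; Z: 38 − 1 = 37.
Z = 37 is rubidium, so the daughter is ^85_37 Rb.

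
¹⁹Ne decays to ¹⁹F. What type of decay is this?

beta-plus decay or electron capture

ΔA = 19 − 19 = 0; ΔZ = 9 − 10 = -1.
A is unchanged and Z drops by 1 — a proton has become a neutron (β⁺ emission or electron capture).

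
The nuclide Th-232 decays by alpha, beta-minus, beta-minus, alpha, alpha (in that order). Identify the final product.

Rn-220

Start: (A, Z) = (232, 90).
After α: (228, 88).
After β⁻: (228, 89).
After β⁻: (228, 90).
After α: (224, 88).
After α: (220, 86).
Z = 86 is radon.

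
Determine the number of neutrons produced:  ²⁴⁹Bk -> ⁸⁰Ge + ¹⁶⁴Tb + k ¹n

5

Conserve mass number: 249 = 80 + 164 + k, so k = 249 − 244 = 5.
Check atomic number: 97 = 32 + 65 + 0 = 97. ✓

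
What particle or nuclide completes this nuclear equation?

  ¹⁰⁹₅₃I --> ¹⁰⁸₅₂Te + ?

Conserve mass number: 109 = 108 + A, so A = 1.
Conserve atomic number: 53 = 52 + Z, so Z = 1.
A = 1 and Z = 1 is ¹₁H — a proton.

proton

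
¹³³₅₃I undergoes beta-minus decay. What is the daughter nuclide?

Beta-minus decay: mass number changes by +0, atomic number by +1.
A: 133 = 133; Z: 53 + 1 = 54.
Z = 54 is xenon, so the daughter is ¹³³₅₄Xe.

Xe-133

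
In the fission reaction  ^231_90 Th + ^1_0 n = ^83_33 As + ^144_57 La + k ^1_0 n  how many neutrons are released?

5

Conserve mass number: 232 = 83 + 144 + k, so k = 232 − 227 = 5.
Check atomic number: 90 = 33 + 57 + 0 = 90. ✓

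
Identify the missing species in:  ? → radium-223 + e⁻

Conserve mass number: A = 223 + 0, so A = 223.
Conserve atomic number: Z = 88 − 1, so Z = 87.
Z = 87 is francium, so the species is francium-223.

Fr-223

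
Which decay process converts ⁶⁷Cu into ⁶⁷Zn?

beta-minus decay

ΔA = 67 − 67 = 0; ΔZ = 30 − 29 = +1.
A is unchanged and Z rises by 1 — a neutron has become a proton (β⁻ decay).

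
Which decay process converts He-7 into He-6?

neutron emission

ΔA = 6 − 7 = -1; ΔZ = 2 − 2 = +0.
A drops by 1 with Z unchanged — a neutron was emitted.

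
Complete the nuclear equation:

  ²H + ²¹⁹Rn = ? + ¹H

Conserve mass number: 2 + 219 = A + 1, so A = 220.
Conserve atomic number: 1 + 86 = Z + 1, so Z = 86.
Z = 86 is radon, so the species is ²²⁰Rn.

Rn-220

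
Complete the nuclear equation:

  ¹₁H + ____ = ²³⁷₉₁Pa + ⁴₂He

U-240

Conserve mass number: 1 + A = 237 + 4, so A = 240.
Conserve atomic number: 1 + Z = 91 + 2, so Z = 92.
Z = 92 is uranium, so the species is ²⁴⁰₉₂U.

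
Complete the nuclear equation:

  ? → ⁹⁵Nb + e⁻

Zr-95

Conserve mass number: A = 95 + 0, so A = 95.
Conserve atomic number: Z = 41 − 1, so Z = 40.
Z = 40 is zirconium, so the species is ⁹⁵Zr.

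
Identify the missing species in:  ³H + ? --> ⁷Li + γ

alpha particle

Conserve mass number: 3 + A = 7 + 0, so A = 4.
Conserve atomic number: 1 + Z = 3 + 0, so Z = 2.
A = 4 and Z = 2 is ⁴He — an alpha particle.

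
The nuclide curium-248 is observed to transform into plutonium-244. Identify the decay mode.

alpha decay

ΔA = 244 − 248 = -4; ΔZ = 94 − 96 = -2.
A drops by 4 and Z drops by 2 — the signature of alpha emission.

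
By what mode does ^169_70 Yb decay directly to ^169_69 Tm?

ΔA = 169 − 169 = 0; ΔZ = 69 − 70 = -1.
A is unchanged and Z drops by 1 — a proton has become a neutron (β⁺ emission or electron capture).

beta-plus decay or electron capture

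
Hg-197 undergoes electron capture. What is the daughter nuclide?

Au-197

Electron capture: mass number changes by +0, atomic number by -1.
A: 197 = 197; Z: 80 − 1 = 79.
Z = 79 is gold, so the daughter is Au-197.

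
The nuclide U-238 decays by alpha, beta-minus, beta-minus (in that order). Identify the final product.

Start: (A, Z) = (238, 92).
After α: (234, 90).
After β⁻: (234, 91).
After β⁻: (234, 92).
Z = 92 is uranium.

U-234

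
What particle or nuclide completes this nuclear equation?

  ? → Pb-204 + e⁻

Conserve mass number: A = 204 + 0, so A = 204.
Conserve atomic number: Z = 82 − 1, so Z = 81.
Z = 81 is thallium, so the species is Tl-204.

Tl-204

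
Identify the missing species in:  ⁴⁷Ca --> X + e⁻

Sc-47

Conserve mass number: 47 = A + 0, so A = 47.
Conserve atomic number: 20 = Z − 1, so Z = 21.
Z = 21 is scandium, so the species is ⁴⁷Sc.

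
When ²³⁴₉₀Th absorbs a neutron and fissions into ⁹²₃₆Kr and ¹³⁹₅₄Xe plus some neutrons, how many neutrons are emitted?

Conserve mass number: 235 = 92 + 139 + k, so k = 235 − 231 = 4.
Check atomic number: 90 = 36 + 54 + 0 = 90. ✓

4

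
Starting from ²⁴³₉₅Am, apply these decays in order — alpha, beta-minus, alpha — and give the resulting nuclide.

U-235

Start: (A, Z) = (243, 95).
After α: (239, 93).
After β⁻: (239, 94).
After α: (235, 92).
Z = 92 is uranium.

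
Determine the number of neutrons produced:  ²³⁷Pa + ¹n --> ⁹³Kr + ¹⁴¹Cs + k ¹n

Conserve mass number: 238 = 93 + 141 + k, so k = 238 − 234 = 4.
Check atomic number: 91 = 36 + 55 + 0 = 91. ✓

4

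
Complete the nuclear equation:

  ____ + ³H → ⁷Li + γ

alpha particle

Conserve mass number: A + 3 = 7 + 0, so A = 4.
Conserve atomic number: Z + 1 = 3 + 0, so Z = 2.
A = 4 and Z = 2 is ⁴He — an alpha particle.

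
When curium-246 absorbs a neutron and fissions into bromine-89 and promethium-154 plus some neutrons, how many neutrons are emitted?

4

Conserve mass number: 247 = 89 + 154 + k, so k = 247 − 243 = 4.
Check atomic number: 96 = 35 + 61 + 0 = 96. ✓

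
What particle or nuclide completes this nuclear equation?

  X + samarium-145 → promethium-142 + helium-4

proton

Conserve mass number: A + 145 = 142 + 4, so A = 1.
Conserve atomic number: Z + 62 = 61 + 2, so Z = 1.
A = 1 and Z = 1 is hydrogen-1 — a proton.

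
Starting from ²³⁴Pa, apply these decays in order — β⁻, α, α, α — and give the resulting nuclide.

Rn-222

Start: (A, Z) = (234, 91).
After β⁻: (234, 92).
After α: (230, 90).
After α: (226, 88).
After α: (222, 86).
Z = 86 is radon.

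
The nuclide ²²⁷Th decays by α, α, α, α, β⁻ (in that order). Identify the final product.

Start: (A, Z) = (227, 90).
After α: (223, 88).
After α: (219, 86).
After α: (215, 84).
After α: (211, 82).
After β⁻: (211, 83).
Z = 83 is bismuth.

Bi-211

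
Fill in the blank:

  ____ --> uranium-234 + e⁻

Conserve mass number: A = 234 + 0, so A = 234.
Conserve atomic number: Z = 92 − 1, so Z = 91.
Z = 91 is protactinium, so the species is protactinium-234.

Pa-234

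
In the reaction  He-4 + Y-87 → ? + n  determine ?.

Nb-90

Conserve mass number: 4 + 87 = A + 1, so A = 90.
Conserve atomic number: 2 + 39 = Z + 0, so Z = 41.
Z = 41 is niobium, so the species is Nb-90.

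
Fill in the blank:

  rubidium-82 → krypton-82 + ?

positron

Conserve mass number: 82 = 82 + A, so A = 0.
Conserve atomic number: 37 = 36 + Z, so Z = 1.
A = 0 and Z = 1 is e⁺ — a positron.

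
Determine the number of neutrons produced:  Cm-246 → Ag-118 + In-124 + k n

4

Conserve mass number: 246 = 118 + 124 + k, so k = 246 − 242 = 4.
Check atomic number: 96 = 47 + 49 + 0 = 96. ✓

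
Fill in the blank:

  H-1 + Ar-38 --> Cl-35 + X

Conserve mass number: 1 + 38 = 35 + A, so A = 4.
Conserve atomic number: 1 + 18 = 17 + Z, so Z = 2.
A = 4 and Z = 2 is He-4 — an alpha particle.

alpha particle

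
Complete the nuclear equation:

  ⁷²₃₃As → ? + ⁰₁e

Ge-72

Conserve mass number: 72 = A + 0, so A = 72.
Conserve atomic number: 33 = Z + 1, so Z = 32.
Z = 32 is germanium, so the species is ⁷²₃₂Ge.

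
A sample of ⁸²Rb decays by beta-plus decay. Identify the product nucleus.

Beta-plus decay: mass number changes by +0, atomic number by -1.
A: 82 = 82; Z: 37 − 1 = 36.
Z = 36 is krypton, so the daughter is ⁸²Kr.

Kr-82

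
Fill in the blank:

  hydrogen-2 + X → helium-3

Conserve mass number: 2 + A = 3, so A = 1.
Conserve atomic number: 1 + Z = 2, so Z = 1.
A = 1 and Z = 1 is hydrogen-1 — a proton.

proton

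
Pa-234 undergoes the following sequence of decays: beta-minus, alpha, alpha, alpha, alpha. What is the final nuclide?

Start: (A, Z) = (234, 91).
After β⁻: (234, 92).
After α: (230, 90).
After α: (226, 88).
After α: (222, 86).
After α: (218, 84).
Z = 84 is polonium.

Po-218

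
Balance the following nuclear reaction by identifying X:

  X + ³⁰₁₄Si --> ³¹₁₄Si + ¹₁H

Conserve mass number: A + 30 = 31 + 1, so A = 2.
Conserve atomic number: Z + 14 = 14 + 1, so Z = 1.
A = 2 and Z = 1 is ²₁H — a deuteron.

deuteron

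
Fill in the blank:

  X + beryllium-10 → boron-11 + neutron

Conserve mass number: A + 10 = 11 + 1, so A = 2.
Conserve atomic number: Z + 4 = 5 + 0, so Z = 1.
A = 2 and Z = 1 is hydrogen-2 — a deuteron.

deuteron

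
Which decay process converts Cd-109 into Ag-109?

ΔA = 109 − 109 = 0; ΔZ = 47 − 48 = -1.
A is unchanged and Z drops by 1 — a proton has become a neutron (β⁺ emission or electron capture).

beta-plus decay or electron capture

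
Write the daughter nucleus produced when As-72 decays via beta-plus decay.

Beta-plus decay: mass number changes by +0, atomic number by -1.
A: 72 = 72; Z: 33 − 1 = 32.
Z = 32 is germanium, so the daughter is Ge-72.

Ge-72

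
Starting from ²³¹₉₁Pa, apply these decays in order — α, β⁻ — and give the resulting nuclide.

Th-227

Start: (A, Z) = (231, 91).
After α: (227, 89).
After β⁻: (227, 90).
Z = 90 is thorium.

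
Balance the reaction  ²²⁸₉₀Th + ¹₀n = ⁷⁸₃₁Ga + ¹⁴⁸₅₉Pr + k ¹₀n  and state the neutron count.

Conserve mass number: 229 = 78 + 148 + k, so k = 229 − 226 = 3.
Check atomic number: 90 = 31 + 59 + 0 = 90. ✓

3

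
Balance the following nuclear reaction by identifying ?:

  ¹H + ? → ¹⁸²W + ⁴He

Re-185

Conserve mass number: 1 + A = 182 + 4, so A = 185.
Conserve atomic number: 1 + Z = 74 + 2, so Z = 75.
Z = 75 is rhenium, so the species is ¹⁸⁵Re.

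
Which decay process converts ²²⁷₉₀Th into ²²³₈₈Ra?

alpha decay

ΔA = 223 − 227 = -4; ΔZ = 88 − 90 = -2.
A drops by 4 and Z drops by 2 — the signature of alpha emission.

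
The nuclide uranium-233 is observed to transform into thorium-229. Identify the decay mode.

ΔA = 229 − 233 = -4; ΔZ = 90 − 92 = -2.
A drops by 4 and Z drops by 2 — the signature of alpha emission.

alpha decay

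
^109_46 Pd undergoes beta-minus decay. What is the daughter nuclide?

Ag-109

Beta-minus decay: mass number changes by +0, atomic number by +1.
A: 109 = 109; Z: 46 + 1 = 47.
Z = 47 is silver, so the daughter is ^109_47 Ag.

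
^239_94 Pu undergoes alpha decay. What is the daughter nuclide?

U-235

Alpha decay: mass number changes by -4, atomic number by -2.
A: 239 − 4 = 235; Z: 94 − 2 = 92.
Z = 92 is uranium, so the daughter is ^235_92 U.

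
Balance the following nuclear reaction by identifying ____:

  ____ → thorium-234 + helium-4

Conserve mass number: A = 234 + 4, so A = 238.
Conserve atomic number: Z = 90 + 2, so Z = 92.
Z = 92 is uranium, so the species is uranium-238.

U-238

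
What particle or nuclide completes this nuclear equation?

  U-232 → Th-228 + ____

Conserve mass number: 232 = 228 + A, so A = 4.
Conserve atomic number: 92 = 90 + Z, so Z = 2.
A = 4 and Z = 2 is He-4 — an alpha particle.

alpha particle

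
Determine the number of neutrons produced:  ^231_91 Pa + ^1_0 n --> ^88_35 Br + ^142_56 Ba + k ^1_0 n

2

Conserve mass number: 232 = 88 + 142 + k, so k = 232 − 230 = 2.
Check atomic number: 91 = 35 + 56 + 0 = 91. ✓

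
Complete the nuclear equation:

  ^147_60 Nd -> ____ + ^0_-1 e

Conserve mass number: 147 = A + 0, so A = 147.
Conserve atomic number: 60 = Z − 1, so Z = 61.
Z = 61 is promethium, so the species is ^147_61 Pm.

Pm-147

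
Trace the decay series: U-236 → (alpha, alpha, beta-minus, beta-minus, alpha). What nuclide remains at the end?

Start: (A, Z) = (236, 92).
After α: (232, 90).
After α: (228, 88).
After β⁻: (228, 89).
After β⁻: (228, 90).
After α: (224, 88).
Z = 88 is radium.

Ra-224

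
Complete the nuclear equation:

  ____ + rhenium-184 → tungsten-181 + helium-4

Conserve mass number: A + 184 = 181 + 4, so A = 1.
Conserve atomic number: Z + 75 = 74 + 2, so Z = 1.
A = 1 and Z = 1 is hydrogen-1 — a proton.

proton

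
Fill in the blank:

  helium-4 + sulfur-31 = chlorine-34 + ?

Conserve mass number: 4 + 31 = 34 + A, so A = 1.
Conserve atomic number: 2 + 16 = 17 + Z, so Z = 1.
A = 1 and Z = 1 is hydrogen-1 — a proton.

proton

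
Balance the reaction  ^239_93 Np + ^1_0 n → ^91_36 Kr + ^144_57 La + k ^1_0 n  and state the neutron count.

5

Conserve mass number: 240 = 91 + 144 + k, so k = 240 − 235 = 5.
Check atomic number: 93 = 36 + 57 + 0 = 93. ✓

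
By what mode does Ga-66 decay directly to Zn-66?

ΔA = 66 − 66 = 0; ΔZ = 30 − 31 = -1.
A is unchanged and Z drops by 1 — a proton has become a neutron (β⁺ emission or electron capture).

beta-plus decay or electron capture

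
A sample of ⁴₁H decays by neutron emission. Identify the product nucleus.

Neutron emission: mass number changes by -1, atomic number by +0.
A: 4 − 1 = 3; Z: 1 = 1.
Z = 1 is hydrogen, so the daughter is ³₁H.

H-3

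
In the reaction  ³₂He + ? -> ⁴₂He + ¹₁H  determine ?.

Conserve mass number: 3 + A = 4 + 1, so A = 2.
Conserve atomic number: 2 + Z = 2 + 1, so Z = 1.
A = 2 and Z = 1 is ²₁H — a deuteron.

deuteron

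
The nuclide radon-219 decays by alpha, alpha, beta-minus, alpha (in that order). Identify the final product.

Start: (A, Z) = (219, 86).
After α: (215, 84).
After α: (211, 82).
After β⁻: (211, 83).
After α: (207, 81).
Z = 81 is thallium.

Tl-207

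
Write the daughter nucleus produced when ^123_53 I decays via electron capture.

Te-123

Electron capture: mass number changes by +0, atomic number by -1.
A: 123 = 123; Z: 53 − 1 = 52.
Z = 52 is tellurium, so the daughter is ^123_52 Te.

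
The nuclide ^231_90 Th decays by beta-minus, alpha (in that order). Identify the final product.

Ac-227

Start: (A, Z) = (231, 90).
After β⁻: (231, 91).
After α: (227, 89).
Z = 89 is actinium.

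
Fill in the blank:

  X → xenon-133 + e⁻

I-133

Conserve mass number: A = 133 + 0, so A = 133.
Conserve atomic number: Z = 54 − 1, so Z = 53.
Z = 53 is iodine, so the species is iodine-133.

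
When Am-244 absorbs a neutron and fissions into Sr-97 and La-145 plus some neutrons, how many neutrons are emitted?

3

Conserve mass number: 245 = 97 + 145 + k, so k = 245 − 242 = 3.
Check atomic number: 95 = 38 + 57 + 0 = 95. ✓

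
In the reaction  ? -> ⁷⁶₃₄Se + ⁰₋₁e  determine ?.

Conserve mass number: A = 76 + 0, so A = 76.
Conserve atomic number: Z = 34 − 1, so Z = 33.
Z = 33 is arsenic, so the species is ⁷⁶₃₃As.

As-76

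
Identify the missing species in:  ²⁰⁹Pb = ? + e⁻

Conserve mass number: 209 = A + 0, so A = 209.
Conserve atomic number: 82 = Z − 1, so Z = 83.
Z = 83 is bismuth, so the species is ²⁰⁹Bi.

Bi-209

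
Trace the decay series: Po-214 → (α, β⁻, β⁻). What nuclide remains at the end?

Start: (A, Z) = (214, 84).
After α: (210, 82).
After β⁻: (210, 83).
After β⁻: (210, 84).
Z = 84 is polonium.

Po-210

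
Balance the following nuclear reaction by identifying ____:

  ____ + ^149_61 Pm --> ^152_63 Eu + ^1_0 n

Conserve mass number: A + 149 = 152 + 1, so A = 4.
Conserve atomic number: Z + 61 = 63 + 0, so Z = 2.
A = 4 and Z = 2 is ^4_2 He — an alpha particle.

alpha particle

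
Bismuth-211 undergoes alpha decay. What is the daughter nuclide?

Tl-207

Alpha decay: mass number changes by -4, atomic number by -2.
A: 211 − 4 = 207; Z: 83 − 2 = 81.
Z = 81 is thallium, so the daughter is thallium-207.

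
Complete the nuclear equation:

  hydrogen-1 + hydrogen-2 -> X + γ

He-3

Conserve mass number: 1 + 2 = A + 0, so A = 3.
Conserve atomic number: 1 + 1 = Z + 0, so Z = 2.
Z = 2 is helium, so the species is helium-3.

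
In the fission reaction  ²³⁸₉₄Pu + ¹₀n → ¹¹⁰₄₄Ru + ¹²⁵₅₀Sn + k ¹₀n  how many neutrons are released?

Conserve mass number: 239 = 110 + 125 + k, so k = 239 − 235 = 4.
Check atomic number: 94 = 44 + 50 + 0 = 94. ✓

4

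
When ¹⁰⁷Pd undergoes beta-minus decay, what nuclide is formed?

Beta-minus decay: mass number changes by +0, atomic number by +1.
A: 107 = 107; Z: 46 + 1 = 47.
Z = 47 is silver, so the daughter is ¹⁰⁷Ag.

Ag-107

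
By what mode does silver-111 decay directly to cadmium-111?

ΔA = 111 − 111 = 0; ΔZ = 48 − 47 = +1.
A is unchanged and Z rises by 1 — a neutron has become a proton (β⁻ decay).

beta-minus decay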